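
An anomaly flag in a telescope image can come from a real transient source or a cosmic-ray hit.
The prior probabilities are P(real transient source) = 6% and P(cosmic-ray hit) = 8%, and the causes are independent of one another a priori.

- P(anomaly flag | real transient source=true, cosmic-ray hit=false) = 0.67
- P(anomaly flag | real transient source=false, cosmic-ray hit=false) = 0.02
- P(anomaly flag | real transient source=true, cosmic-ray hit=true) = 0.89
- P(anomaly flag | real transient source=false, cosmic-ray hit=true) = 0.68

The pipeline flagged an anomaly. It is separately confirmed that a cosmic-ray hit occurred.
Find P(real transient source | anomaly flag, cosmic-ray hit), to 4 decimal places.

P(anomaly flag | cosmic-ray hit) = 0.68·0.94 + 0.89·0.06 = 0.639200 + 0.053400 = 0.692600
Of this, 0.053400 comes from 0.89·0.06 (the real transient source=true cases).
P(real transient source | anomaly flag, cosmic-ray hit) = 0.053400 / 0.692600 ≈ 0.0771

P(real transient source | anomaly flag, cosmic-ray hit) ≈ 0.0771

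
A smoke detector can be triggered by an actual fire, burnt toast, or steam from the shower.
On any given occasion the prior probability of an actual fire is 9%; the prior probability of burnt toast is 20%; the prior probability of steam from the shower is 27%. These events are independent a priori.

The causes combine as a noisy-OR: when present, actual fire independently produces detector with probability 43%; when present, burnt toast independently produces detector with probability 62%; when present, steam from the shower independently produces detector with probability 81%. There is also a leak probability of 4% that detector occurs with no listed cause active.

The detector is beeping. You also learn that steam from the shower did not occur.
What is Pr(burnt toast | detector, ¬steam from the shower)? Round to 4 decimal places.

Pr(burnt toast | detector, ¬steam from the shower) ≈ 0.6778

Under noisy-OR, P(detector | causes) = 1 − (1−0.04)·∏(1−qᵢ) over the active causes.
For the numerator, keep only burnt toast=true terms: 0.115606 + 0.014257 = 0.129863
Denominator P(detector | ¬steam from the shower): 0.04*0.91*0.8 + 0.6352*0.91*0.2 + 0.4528*0.09*0.8 + 0.792064*0.09*0.2 = 0.191585
P(burnt toast | detector, ¬steam from the shower) = 0.129863/0.191585 ≈ 0.6778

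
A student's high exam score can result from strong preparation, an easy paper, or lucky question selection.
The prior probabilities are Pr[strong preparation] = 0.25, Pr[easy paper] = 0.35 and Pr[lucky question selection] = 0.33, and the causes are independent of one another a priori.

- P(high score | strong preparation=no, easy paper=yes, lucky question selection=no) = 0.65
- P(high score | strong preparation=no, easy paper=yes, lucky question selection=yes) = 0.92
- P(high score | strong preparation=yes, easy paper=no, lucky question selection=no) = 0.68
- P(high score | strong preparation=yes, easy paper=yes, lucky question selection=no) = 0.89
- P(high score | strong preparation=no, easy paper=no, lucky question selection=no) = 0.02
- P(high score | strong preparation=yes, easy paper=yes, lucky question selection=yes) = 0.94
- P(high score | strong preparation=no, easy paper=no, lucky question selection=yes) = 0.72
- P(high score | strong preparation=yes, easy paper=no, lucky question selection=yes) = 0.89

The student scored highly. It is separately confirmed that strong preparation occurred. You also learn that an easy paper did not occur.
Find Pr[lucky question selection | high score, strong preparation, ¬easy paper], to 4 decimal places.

P(high score | strong preparation, ¬easy paper) = 0.68*0.67 + 0.89*0.33 = 0.455600 + 0.293700 = 0.749300
The lucky question selection-present share is 0.89*0.33 = 0.293700.
P(lucky question selection | high score, strong preparation, ¬easy paper) = 0.293700 / 0.749300 ≈ 0.3920

Pr[lucky question selection | high score, strong preparation, ¬easy paper] ≈ 0.3920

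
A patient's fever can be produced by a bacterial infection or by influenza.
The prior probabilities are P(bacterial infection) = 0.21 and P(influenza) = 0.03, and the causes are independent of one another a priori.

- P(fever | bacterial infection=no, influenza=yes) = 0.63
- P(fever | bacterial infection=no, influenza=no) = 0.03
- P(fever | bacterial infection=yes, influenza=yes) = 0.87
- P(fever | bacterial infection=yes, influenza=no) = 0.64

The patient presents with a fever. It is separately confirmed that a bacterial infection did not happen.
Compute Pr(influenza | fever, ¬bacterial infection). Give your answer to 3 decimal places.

Pr(influenza | fever, ¬bacterial infection) ≈ 0.394

By total probability over both values of influenza:
  P(fever | ¬bacterial infection) = 0.03·0.97 + 0.63·0.03
        = 0.029100 + 0.018900 = 0.048000
Keeping only the influenza-present terms gives 0.018900, so
  P(influenza | fever, ¬bacterial infection) = 0.018900 / 0.048000 ≈ 0.394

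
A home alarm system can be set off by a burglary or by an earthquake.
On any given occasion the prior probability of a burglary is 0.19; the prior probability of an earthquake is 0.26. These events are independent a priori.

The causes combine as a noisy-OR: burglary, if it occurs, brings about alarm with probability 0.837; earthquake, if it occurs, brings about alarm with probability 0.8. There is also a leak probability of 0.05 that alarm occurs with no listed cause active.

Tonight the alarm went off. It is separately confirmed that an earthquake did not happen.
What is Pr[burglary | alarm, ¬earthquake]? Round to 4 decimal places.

Under noisy-OR, P(alarm | causes) = 1 − (1−0.05)·∏(1−qᵢ) over the active causes.
For the numerator, keep only burglary=true terms: 0.84515·0.19 = 0.160578
The normalizing constant is 0.05·0.81 + 0.84515·0.19 = 0.201078
P(burglary | alarm, ¬earthquake) = 0.160578/0.201078 ≈ 0.7986

Pr[burglary | alarm, ¬earthquake] ≈ 0.7986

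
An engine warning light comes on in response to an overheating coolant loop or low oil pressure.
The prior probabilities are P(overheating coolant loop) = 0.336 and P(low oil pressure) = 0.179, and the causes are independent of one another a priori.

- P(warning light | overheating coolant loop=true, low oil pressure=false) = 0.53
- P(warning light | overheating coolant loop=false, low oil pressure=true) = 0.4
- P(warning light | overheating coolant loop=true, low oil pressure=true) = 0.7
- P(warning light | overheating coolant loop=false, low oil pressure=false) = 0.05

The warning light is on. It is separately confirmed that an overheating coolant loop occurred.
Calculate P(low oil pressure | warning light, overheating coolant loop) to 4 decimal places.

P(low oil pressure | warning light, overheating coolant loop) ≈ 0.2236

For the numerator, keep only low oil pressure=true terms: 0.7·0.179 = 0.125300
Denominator P(warning light | overheating coolant loop): 0.53·0.821 + 0.7·0.179 = 0.560430
P(low oil pressure | warning light, overheating coolant loop) = 0.125300/0.560430 ≈ 0.2236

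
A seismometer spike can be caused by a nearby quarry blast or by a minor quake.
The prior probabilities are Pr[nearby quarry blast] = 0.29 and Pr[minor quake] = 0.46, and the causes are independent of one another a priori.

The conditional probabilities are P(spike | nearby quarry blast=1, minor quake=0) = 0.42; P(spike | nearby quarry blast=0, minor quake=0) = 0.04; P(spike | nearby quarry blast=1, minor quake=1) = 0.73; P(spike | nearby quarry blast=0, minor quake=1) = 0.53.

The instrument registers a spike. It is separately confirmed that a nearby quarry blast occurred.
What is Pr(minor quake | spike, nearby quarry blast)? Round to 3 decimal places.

Pr(minor quake | spike, nearby quarry blast) ≈ 0.597

P(spike | nearby quarry blast) = 0.42×0.54 + 0.73×0.46 = 0.226800 + 0.335800 = 0.562600
The minor quake-present share is 0.73×0.46 = 0.335800.
So P(minor quake | spike, nearby quarry blast) = 0.335800/0.562600 ≈ 0.597.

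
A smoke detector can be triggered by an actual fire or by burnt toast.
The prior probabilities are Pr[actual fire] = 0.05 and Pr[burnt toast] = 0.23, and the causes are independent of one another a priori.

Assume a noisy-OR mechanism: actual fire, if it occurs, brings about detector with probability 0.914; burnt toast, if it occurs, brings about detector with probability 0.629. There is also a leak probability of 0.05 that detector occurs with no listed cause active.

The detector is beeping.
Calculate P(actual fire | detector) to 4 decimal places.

P(actual fire | detector) ≈ 0.2071

Under noisy-OR, P(detector | causes) = 1 − (1−0.05)·∏(1−qᵢ) over the active causes.
P(detector) = 0.05·0.95·0.77 + 0.64755·0.95·0.23 + 0.9183·0.05·0.77 + 0.969689·0.05·0.23 = 0.036575 + 0.141490 + 0.035355 + 0.011151 = 0.224571
Of this, 0.046506 comes from 0.035355 + 0.011151 (the actual fire=true cases).
So P(actual fire | detector) = 0.046506/0.224571 ≈ 0.2071.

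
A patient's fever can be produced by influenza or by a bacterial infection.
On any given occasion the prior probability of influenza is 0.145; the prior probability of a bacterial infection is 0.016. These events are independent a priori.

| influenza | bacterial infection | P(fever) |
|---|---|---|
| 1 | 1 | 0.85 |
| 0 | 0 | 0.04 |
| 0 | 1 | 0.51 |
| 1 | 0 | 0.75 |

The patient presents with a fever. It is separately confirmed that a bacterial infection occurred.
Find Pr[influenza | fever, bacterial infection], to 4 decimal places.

Pr[influenza | fever, bacterial infection] ≈ 0.2204

By total probability over both values of influenza:
  P(fever | bacterial infection) = 0.51×0.855 + 0.85×0.145
        = 0.436050 + 0.123250 = 0.559300
Keeping only the influenza-present terms gives 0.123250, so
  P(influenza | fever, bacterial infection) = 0.123250 / 0.559300 ≈ 0.2204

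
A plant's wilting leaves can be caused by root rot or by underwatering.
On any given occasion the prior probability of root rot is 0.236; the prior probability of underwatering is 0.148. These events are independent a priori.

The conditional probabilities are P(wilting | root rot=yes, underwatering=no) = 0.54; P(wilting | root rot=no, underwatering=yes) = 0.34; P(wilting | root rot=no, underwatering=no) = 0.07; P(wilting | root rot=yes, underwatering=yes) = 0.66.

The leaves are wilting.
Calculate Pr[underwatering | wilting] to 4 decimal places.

Pr[underwatering | wilting] ≈ 0.2852

By total probability over the 4 (root rot, underwatering) configurations:
  P(wilting) = 0.07·0.764·0.852 + 0.34·0.764·0.148 + 0.54·0.236·0.852 + 0.66·0.236·0.148
        = 0.045565 + 0.038444 + 0.108579 + 0.023052 = 0.215640
Configurations with underwatering contribute 0.061496, so
  P(underwatering | wilting) = 0.061496 / 0.215640 ≈ 0.2852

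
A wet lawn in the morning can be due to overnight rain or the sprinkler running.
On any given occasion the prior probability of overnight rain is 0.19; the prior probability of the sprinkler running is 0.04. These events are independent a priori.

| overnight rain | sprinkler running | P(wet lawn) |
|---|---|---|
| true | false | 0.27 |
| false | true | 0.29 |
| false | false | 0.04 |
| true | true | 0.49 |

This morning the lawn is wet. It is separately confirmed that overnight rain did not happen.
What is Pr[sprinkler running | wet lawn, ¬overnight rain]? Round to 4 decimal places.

Weight on sprinkler running=true, given the evidence: 0.29×0.04 = 0.011600
Denominator P(wet lawn | ¬overnight rain): 0.04×0.96 + 0.29×0.04 = 0.050000
P(sprinkler running | wet lawn, ¬overnight rain) = 0.011600/0.050000 ≈ 0.2320

Pr[sprinkler running | wet lawn, ¬overnight rain] ≈ 0.2320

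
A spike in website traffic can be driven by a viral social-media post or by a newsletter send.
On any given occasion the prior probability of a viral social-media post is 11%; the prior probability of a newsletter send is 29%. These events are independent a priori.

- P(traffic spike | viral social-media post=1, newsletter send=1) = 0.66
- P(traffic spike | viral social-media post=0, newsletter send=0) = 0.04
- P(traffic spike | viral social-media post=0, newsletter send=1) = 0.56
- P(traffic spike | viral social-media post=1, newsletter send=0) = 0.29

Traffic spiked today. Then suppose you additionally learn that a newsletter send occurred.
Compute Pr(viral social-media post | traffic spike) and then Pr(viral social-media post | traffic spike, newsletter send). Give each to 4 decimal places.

For the numerator, keep only viral social-media post=true terms: 0.022649 + 0.021054 = 0.043703
Denominator P(traffic spike): 0.04×0.89×0.71 + 0.56×0.89×0.29 + 0.29×0.11×0.71 + 0.66×0.11×0.29 = 0.213515
Posterior = 0.043703 / 0.213515 ≈ 0.2047

Now condition on the additional information:
Enumerate both values of viral social-media post and weight by the priors:
  P(traffic spike | newsletter send) = 0.56*0.89 + 0.66*0.11
        = 0.498400 + 0.072600 = 0.571000
Configurations with viral social-media post contribute 0.072600, so
  P(viral social-media post | traffic spike, newsletter send) = 0.072600 / 0.571000 ≈ 0.1271
— newsletter send explains away the evidence for viral social-media post.

Pr(viral social-media post | traffic spike) ≈ 0.2047; Pr(viral social-media post | traffic spike, newsletter send) ≈ 0.1271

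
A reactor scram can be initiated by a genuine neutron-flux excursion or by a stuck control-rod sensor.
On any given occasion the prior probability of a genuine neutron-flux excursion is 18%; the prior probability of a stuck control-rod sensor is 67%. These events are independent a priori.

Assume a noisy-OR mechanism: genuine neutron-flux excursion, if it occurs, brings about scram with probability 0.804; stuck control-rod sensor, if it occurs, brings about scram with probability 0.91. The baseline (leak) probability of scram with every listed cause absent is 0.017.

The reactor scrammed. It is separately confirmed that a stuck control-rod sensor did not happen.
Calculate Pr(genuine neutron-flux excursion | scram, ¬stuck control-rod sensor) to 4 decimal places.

Pr(genuine neutron-flux excursion | scram, ¬stuck control-rod sensor) ≈ 0.9125

Under noisy-OR, P(scram | causes) = 1 − (1−0.017)·∏(1−qᵢ) over the active causes.
Enumerate both values of genuine neutron-flux excursion and weight by the priors:
  P(scram | ¬stuck control-rod sensor) = 0.017·0.82 + 0.807332·0.18
        = 0.013940 + 0.145320 = 0.159260
The terms with genuine neutron-flux excursion present sum to 0.145320, so
  P(genuine neutron-flux excursion | scram, ¬stuck control-rod sensor) = 0.145320 / 0.159260 ≈ 0.9125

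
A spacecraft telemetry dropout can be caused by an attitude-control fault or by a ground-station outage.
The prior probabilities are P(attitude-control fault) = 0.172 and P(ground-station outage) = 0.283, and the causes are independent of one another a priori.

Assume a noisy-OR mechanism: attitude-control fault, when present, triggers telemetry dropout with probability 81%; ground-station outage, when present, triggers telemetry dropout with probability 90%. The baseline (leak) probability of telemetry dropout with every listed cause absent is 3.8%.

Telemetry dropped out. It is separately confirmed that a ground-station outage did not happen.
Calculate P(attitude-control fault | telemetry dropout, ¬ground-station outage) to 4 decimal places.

Under noisy-OR, P(telemetry dropout | causes) = 1 − (1−0.038)·∏(1−qᵢ) over the active causes.
P(telemetry dropout | ¬ground-station outage) = 0.038*0.828 + 0.81722*0.172 = 0.031464 + 0.140562 = 0.172026
The attitude-control fault-present share is 0.81722*0.172 = 0.140562.
P(attitude-control fault | telemetry dropout, ¬ground-station outage) = 0.140562 / 0.172026 ≈ 0.8171

P(attitude-control fault | telemetry dropout, ¬ground-station outage) ≈ 0.8171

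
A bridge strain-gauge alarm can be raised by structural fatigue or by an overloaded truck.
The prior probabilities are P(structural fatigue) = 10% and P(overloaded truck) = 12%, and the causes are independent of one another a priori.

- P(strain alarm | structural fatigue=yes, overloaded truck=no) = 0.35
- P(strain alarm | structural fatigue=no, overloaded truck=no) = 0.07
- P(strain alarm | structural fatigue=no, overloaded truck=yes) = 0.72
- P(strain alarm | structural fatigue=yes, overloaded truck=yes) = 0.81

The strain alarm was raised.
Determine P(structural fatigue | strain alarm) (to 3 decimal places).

P(strain alarm) = 0.07·0.9·0.88 + 0.72·0.9·0.12 + 0.35·0.1·0.88 + 0.81·0.1·0.12 = 0.055440 + 0.077760 + 0.030800 + 0.009720 = 0.173720
The structural fatigue-present share is 0.030800 + 0.009720 = 0.040520.
So P(structural fatigue | strain alarm) = 0.040520/0.173720 ≈ 0.233.

P(structural fatigue | strain alarm) ≈ 0.233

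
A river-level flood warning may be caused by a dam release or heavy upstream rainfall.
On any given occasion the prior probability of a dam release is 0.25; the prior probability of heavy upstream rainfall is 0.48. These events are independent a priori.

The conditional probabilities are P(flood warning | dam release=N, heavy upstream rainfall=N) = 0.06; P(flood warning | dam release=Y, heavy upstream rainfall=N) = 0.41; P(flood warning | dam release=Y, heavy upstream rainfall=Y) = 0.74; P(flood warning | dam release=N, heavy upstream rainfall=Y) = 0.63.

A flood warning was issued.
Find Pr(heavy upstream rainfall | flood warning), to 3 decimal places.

Pr(heavy upstream rainfall | flood warning) ≈ 0.804

By total probability over the 4 (dam release, heavy upstream rainfall) configurations:
  P(flood warning) = 0.06×0.75×0.52 + 0.63×0.75×0.48 + 0.41×0.25×0.52 + 0.74×0.25×0.48
        = 0.023400 + 0.226800 + 0.053300 + 0.088800 = 0.392300
Configurations with heavy upstream rainfall contribute 0.315600, so
  P(heavy upstream rainfall | flood warning) = 0.315600 / 0.392300 ≈ 0.804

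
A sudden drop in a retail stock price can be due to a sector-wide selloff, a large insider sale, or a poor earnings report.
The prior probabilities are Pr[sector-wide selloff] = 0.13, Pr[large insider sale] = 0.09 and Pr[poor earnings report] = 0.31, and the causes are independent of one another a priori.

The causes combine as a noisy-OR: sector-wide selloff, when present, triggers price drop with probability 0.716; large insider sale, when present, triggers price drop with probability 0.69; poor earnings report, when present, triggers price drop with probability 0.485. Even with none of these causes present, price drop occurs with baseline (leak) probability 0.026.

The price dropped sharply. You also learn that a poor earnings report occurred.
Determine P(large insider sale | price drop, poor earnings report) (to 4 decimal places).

P(large insider sale | price drop, poor earnings report) ≈ 0.1348

Under noisy-OR, P(price drop | causes) = 1 − (1−0.026)·∏(1−qᵢ) over the active causes.
P(price drop | poor earnings report) = 0.49839·0.87·0.91 + 0.844501·0.87·0.09 + 0.857543·0.13·0.91 + 0.955838·0.13·0.09 = 0.394575 + 0.066124 + 0.101447 + 0.011183 = 0.573329
Restricting to configurations with large insider sale present: 0.066124 + 0.011183 = 0.077307.
Hence the posterior is 0.077307/0.573329 ≈ 0.1348.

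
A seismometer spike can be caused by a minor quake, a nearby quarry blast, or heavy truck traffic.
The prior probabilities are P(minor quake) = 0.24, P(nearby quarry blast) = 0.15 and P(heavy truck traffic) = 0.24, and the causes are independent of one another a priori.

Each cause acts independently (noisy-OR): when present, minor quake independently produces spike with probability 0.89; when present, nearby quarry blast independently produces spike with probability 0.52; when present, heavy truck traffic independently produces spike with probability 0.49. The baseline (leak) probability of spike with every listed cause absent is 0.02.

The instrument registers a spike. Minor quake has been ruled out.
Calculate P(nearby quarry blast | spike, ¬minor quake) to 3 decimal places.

Under noisy-OR, P(spike | causes) = 1 − (1−0.02)·∏(1−qᵢ) over the active causes.
P(spike | ¬minor quake) = 0.02·0.85·0.76 + 0.5002·0.85·0.24 + 0.5296·0.15·0.76 + 0.760096·0.15·0.24 = 0.012920 + 0.102041 + 0.060374 + 0.027363 = 0.202698
Of this, 0.087737 comes from 0.060374 + 0.027363 (the nearby quarry blast=true cases).
So P(nearby quarry blast | spike, ¬minor quake) = 0.087737/0.202698 ≈ 0.433.

P(nearby quarry blast | spike, ¬minor quake) ≈ 0.433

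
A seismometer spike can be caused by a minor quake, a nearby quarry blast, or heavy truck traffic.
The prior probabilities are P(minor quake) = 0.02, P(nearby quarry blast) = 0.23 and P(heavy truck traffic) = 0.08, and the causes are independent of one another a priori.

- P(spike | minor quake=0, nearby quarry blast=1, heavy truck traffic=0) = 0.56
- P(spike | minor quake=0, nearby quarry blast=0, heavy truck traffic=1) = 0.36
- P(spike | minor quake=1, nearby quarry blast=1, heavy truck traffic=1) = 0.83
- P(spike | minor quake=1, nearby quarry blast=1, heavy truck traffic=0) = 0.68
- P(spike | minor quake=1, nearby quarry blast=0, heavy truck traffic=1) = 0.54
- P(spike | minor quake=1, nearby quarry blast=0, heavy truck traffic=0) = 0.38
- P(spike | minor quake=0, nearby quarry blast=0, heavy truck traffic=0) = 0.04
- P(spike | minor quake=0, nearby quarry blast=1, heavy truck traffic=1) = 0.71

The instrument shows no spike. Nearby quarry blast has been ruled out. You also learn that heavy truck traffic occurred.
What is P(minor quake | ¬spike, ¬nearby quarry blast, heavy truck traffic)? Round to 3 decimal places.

P(minor quake | ¬spike, ¬nearby quarry blast, heavy truck traffic) ≈ 0.014

By total probability over both values of minor quake:
  P(¬spike | ¬nearby quarry blast, heavy truck traffic) = 0.64×0.98 + 0.46×0.02
        = 0.627200 + 0.009200 = 0.636400
Configurations with minor quake contribute 0.009200, so
  P(minor quake | ¬spike, ¬nearby quarry blast, heavy truck traffic) = 0.009200 / 0.636400 ≈ 0.014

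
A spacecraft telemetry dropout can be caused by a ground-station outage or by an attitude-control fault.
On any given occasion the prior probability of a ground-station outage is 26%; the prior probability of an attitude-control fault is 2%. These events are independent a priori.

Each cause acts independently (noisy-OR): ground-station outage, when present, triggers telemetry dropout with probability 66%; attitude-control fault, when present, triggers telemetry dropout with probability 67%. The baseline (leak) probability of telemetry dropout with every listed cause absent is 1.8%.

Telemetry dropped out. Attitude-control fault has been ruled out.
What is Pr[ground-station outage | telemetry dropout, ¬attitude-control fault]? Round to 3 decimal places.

Under noisy-OR, P(telemetry dropout | causes) = 1 − (1−0.018)·∏(1−qᵢ) over the active causes.
For the numerator, keep only ground-station outage=true terms: 0.66612·0.26 = 0.173191
Denominator P(telemetry dropout | ¬attitude-control fault): 0.018·0.74 + 0.66612·0.26 = 0.186511
P(ground-station outage | telemetry dropout, ¬attitude-control fault) = 0.173191/0.186511 ≈ 0.929

Pr[ground-station outage | telemetry dropout, ¬attitude-control fault] ≈ 0.929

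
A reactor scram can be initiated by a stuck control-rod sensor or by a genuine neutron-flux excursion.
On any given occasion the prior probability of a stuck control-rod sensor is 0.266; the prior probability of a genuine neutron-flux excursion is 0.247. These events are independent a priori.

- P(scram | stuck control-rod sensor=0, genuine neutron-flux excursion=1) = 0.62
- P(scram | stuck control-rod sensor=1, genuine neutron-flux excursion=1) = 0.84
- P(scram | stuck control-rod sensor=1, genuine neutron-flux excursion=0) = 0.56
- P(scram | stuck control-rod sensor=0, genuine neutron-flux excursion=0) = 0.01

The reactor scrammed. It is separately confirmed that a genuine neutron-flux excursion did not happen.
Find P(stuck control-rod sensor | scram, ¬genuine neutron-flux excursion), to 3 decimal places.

P(scram | ¬genuine neutron-flux excursion) = 0.01×0.734 + 0.56×0.266 = 0.007340 + 0.148960 = 0.156300
Of this, 0.148960 comes from 0.56×0.266 (the stuck control-rod sensor=true cases).
P(stuck control-rod sensor | scram, ¬genuine neutron-flux excursion) = 0.148960 / 0.156300 ≈ 0.953

P(stuck control-rod sensor | scram, ¬genuine neutron-flux excursion) ≈ 0.953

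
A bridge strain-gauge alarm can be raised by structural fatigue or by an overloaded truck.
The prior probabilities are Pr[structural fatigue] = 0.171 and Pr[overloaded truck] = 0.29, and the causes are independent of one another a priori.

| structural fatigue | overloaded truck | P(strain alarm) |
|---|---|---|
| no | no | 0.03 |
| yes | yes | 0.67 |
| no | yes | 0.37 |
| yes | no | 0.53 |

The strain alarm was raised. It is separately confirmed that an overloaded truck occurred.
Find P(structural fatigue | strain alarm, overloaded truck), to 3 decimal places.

P(structural fatigue | strain alarm, overloaded truck) ≈ 0.272

Enumerate both values of structural fatigue and weight by the priors:
  P(strain alarm | overloaded truck) = 0.37*0.829 + 0.67*0.171
        = 0.306730 + 0.114570 = 0.421300
Configurations with structural fatigue contribute 0.114570, so
  P(structural fatigue | strain alarm, overloaded truck) = 0.114570 / 0.421300 ≈ 0.272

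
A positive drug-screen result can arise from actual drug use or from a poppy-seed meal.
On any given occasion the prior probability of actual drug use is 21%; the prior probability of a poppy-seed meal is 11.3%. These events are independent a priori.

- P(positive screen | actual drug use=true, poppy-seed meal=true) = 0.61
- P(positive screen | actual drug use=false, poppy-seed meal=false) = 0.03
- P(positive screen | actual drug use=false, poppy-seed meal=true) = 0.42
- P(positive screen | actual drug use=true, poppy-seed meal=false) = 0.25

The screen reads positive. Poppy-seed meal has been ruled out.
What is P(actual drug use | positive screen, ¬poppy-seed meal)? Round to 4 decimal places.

P(positive screen | ¬poppy-seed meal) = 0.03·0.79 + 0.25·0.21 = 0.023700 + 0.052500 = 0.076200
Of this, 0.052500 comes from 0.25·0.21 (the actual drug use=true cases).
So P(actual drug use | positive screen, ¬poppy-seed meal) = 0.052500/0.076200 ≈ 0.6890.

P(actual drug use | positive screen, ¬poppy-seed meal) ≈ 0.6890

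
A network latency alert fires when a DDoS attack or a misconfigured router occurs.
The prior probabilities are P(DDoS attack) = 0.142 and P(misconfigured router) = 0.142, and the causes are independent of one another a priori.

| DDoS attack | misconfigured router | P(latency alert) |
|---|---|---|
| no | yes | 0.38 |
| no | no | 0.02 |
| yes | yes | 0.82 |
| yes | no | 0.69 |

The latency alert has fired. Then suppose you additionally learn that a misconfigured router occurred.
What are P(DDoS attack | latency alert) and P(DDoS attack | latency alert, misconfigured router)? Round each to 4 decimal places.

P(DDoS attack | latency alert) ≈ 0.6224; P(DDoS attack | latency alert, misconfigured router) ≈ 0.2632

For the numerator, keep only DDoS attack=true terms: 0.084067 + 0.016534 = 0.100601
Normalizer over all consistent configurations: 0.02×0.858×0.858 + 0.38×0.858×0.142 + 0.69×0.142×0.858 + 0.82×0.142×0.142 = 0.161622
Posterior = 0.100601 / 0.161622 ≈ 0.6224

Now also conditioning on misconfigured router=true:
P(latency alert | misconfigured router) = 0.38*0.858 + 0.82*0.142 = 0.326040 + 0.116440 = 0.442480
Of this, 0.116440 comes from 0.82*0.142 (the DDoS attack=true cases).
P(DDoS attack | latency alert, misconfigured router) = 0.116440 / 0.442480 ≈ 0.2632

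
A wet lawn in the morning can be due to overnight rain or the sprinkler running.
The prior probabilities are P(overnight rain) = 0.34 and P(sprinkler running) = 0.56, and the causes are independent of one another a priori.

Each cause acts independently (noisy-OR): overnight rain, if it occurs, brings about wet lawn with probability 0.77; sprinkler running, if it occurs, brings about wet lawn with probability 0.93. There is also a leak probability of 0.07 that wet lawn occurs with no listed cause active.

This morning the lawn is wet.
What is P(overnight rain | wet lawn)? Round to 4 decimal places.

Under noisy-OR, P(wet lawn | causes) = 1 − (1−0.07)·∏(1−qᵢ) over the active causes.
P(wet lawn) = 0.07·0.66·0.44 + 0.9349·0.66·0.56 + 0.7861·0.34·0.44 + 0.985027·0.34·0.56 = 0.020328 + 0.345539 + 0.117601 + 0.187549 = 0.671017
The overnight rain-present share is 0.117601 + 0.187549 = 0.305150.
Hence the posterior is 0.305150/0.671017 ≈ 0.4548.

P(overnight rain | wet lawn) ≈ 0.4548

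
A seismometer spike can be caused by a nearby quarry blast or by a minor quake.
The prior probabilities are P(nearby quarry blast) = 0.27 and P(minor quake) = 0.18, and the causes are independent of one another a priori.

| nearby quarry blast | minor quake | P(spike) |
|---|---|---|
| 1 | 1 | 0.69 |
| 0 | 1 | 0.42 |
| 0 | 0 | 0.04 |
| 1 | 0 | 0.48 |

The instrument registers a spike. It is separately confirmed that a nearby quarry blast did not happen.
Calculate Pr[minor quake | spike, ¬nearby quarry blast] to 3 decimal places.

P(spike | ¬nearby quarry blast) = 0.04·0.82 + 0.42·0.18 = 0.032800 + 0.075600 = 0.108400
Of this, 0.075600 comes from 0.42·0.18 (the minor quake=true cases).
Hence the posterior is 0.075600/0.108400 ≈ 0.697.

Pr[minor quake | spike, ¬nearby quarry blast] ≈ 0.697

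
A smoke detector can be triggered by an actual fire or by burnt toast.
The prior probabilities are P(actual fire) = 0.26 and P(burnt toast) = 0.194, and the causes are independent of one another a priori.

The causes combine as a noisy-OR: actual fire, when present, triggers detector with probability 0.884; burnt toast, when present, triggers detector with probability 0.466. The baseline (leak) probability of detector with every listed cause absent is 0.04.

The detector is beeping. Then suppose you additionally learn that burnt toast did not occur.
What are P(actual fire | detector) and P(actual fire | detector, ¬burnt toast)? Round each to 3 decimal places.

P(actual fire | detector) ≈ 0.714; P(actual fire | detector, ¬burnt toast) ≈ 0.886

Under noisy-OR, P(detector | causes) = 1 − (1−0.04)·∏(1−qᵢ) over the active causes.
Weight on actual fire=true, given the evidence: 0.186223 + 0.047441 = 0.233664
Normalizer over all consistent configurations: 0.04·0.74·0.806 + 0.48736·0.74·0.194 + 0.88864·0.26·0.806 + 0.940534·0.26·0.194 = 0.327487
P(actual fire | detector) = 0.233664/0.327487 ≈ 0.714

With the extra evidence:
Numerator (weight on configurations with actual fire): 0.88864·0.26 = 0.231046
Normalizer over all consistent configurations: 0.04·0.74 + 0.88864·0.26 = 0.260646
P(actual fire | detector, ¬burnt toast) = 0.231046/0.260646 ≈ 0.886
With burnt toast excluded, actual fire must carry more of the explanatory weight for the detector.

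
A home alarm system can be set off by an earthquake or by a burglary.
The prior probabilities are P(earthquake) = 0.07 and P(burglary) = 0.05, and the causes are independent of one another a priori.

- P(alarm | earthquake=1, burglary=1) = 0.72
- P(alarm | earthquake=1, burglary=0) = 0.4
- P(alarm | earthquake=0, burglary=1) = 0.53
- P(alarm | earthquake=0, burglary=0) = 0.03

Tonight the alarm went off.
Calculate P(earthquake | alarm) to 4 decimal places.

P(earthquake | alarm) ≈ 0.3628

By total probability over the 4 (earthquake, burglary) configurations:
  P(alarm) = 0.03*0.93*0.95 + 0.53*0.93*0.05 + 0.4*0.07*0.95 + 0.72*0.07*0.05
        = 0.026505 + 0.024645 + 0.026600 + 0.002520 = 0.080270
The terms with earthquake present sum to 0.029120, so
  P(earthquake | alarm) = 0.029120 / 0.080270 ≈ 0.3628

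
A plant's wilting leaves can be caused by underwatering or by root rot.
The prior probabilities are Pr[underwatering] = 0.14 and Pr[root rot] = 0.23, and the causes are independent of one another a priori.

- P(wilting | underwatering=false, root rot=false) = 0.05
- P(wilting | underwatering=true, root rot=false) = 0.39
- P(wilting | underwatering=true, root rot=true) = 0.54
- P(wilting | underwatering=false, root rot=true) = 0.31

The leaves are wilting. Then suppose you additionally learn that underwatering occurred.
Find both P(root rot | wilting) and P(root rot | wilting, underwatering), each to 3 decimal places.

P(root rot | wilting) ≈ 0.512; P(root rot | wilting, underwatering) ≈ 0.293

P(wilting) = 0.05·0.86·0.77 + 0.31·0.86·0.23 + 0.39·0.14·0.77 + 0.54·0.14·0.23 = 0.033110 + 0.061318 + 0.042042 + 0.017388 = 0.153858
Restricting to configurations with root rot present: 0.061318 + 0.017388 = 0.078706.
So P(root rot | wilting) = 0.078706/0.153858 ≈ 0.512.

With the extra evidence:
P(wilting | underwatering) = 0.39·0.77 + 0.54·0.23 = 0.300300 + 0.124200 = 0.424500
Of this, 0.124200 comes from 0.54·0.23 (the root rot=true cases).
P(root rot | wilting, underwatering) = 0.124200 / 0.424500 ≈ 0.293
The drop from 0.512 to 0.293 is the explaining-away (discounting) effect.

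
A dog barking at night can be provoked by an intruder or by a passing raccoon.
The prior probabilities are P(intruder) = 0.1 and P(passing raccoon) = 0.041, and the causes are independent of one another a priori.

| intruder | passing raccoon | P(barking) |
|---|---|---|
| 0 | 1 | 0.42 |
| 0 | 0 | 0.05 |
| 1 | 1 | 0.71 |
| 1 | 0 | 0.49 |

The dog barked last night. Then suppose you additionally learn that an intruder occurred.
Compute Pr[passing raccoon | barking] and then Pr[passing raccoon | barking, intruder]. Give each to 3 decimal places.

Pr[passing raccoon | barking] ≈ 0.170; Pr[passing raccoon | barking, intruder] ≈ 0.058

P(barking) = 0.05*0.9*0.959 + 0.42*0.9*0.041 + 0.49*0.1*0.959 + 0.71*0.1*0.041 = 0.043155 + 0.015498 + 0.046991 + 0.002911 = 0.108555
Of this, 0.018409 comes from 0.015498 + 0.002911 (the passing raccoon=true cases).
Hence the posterior is 0.018409/0.108555 ≈ 0.170.

With the extra evidence:
Weight on passing raccoon=true, given the evidence: 0.71*0.041 = 0.029110
The normalizing constant is 0.49*0.959 + 0.71*0.041 = 0.499020
P(passing raccoon | barking, intruder) = 0.029110/0.499020 ≈ 0.058
This is intercausal reasoning (explaining away): once intruder accounts for the barking, passing raccoon becomes less likely.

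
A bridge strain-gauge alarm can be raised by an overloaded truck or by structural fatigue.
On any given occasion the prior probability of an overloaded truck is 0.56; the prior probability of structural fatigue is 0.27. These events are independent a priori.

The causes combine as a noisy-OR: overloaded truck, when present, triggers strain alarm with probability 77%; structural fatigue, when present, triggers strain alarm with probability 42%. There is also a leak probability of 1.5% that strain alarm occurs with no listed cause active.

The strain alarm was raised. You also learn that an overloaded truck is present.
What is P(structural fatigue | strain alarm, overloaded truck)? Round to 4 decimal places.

P(structural fatigue | strain alarm, overloaded truck) ≈ 0.2935

Under noisy-OR, P(strain alarm | causes) = 1 − (1−0.015)·∏(1−qᵢ) over the active causes.
For the numerator, keep only structural fatigue=true terms: 0.868601×0.27 = 0.234522
Denominator P(strain alarm | overloaded truck): 0.77345×0.73 + 0.868601×0.27 = 0.799140
Posterior = 0.234522 / 0.799140 ≈ 0.2935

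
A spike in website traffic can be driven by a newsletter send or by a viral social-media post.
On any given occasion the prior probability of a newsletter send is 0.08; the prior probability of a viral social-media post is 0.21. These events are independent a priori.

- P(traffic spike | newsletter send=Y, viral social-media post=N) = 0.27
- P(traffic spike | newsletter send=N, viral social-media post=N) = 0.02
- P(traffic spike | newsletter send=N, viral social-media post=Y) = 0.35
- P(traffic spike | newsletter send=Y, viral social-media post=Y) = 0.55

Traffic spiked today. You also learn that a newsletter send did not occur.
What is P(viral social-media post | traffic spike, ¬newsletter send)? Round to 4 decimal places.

For the numerator, keep only viral social-media post=true terms: 0.35×0.21 = 0.073500
The normalizing constant is 0.02×0.79 + 0.35×0.21 = 0.089300
Posterior = 0.073500 / 0.089300 ≈ 0.8231

P(viral social-media post | traffic spike, ¬newsletter send) ≈ 0.8231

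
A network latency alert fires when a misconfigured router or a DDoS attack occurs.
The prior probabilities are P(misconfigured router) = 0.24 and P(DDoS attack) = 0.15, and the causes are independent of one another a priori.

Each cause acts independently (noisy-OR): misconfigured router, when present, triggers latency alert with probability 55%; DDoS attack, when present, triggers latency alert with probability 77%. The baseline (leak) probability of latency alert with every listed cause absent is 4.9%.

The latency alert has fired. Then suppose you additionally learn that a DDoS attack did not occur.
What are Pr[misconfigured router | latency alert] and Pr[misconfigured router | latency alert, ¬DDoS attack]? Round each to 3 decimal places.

Pr[misconfigured router | latency alert] ≈ 0.553; Pr[misconfigured router | latency alert, ¬DDoS attack] ≈ 0.787

Under noisy-OR, P(latency alert | causes) = 1 − (1−0.049)·∏(1−qᵢ) over the active causes.
P(latency alert) = 0.049·0.76·0.85 + 0.78127·0.76·0.15 + 0.57205·0.24·0.85 + 0.901571·0.24·0.15 = 0.031654 + 0.089065 + 0.116698 + 0.032457 = 0.269874
Restricting to configurations with misconfigured router present: 0.116698 + 0.032457 = 0.149155.
P(misconfigured router | latency alert) = 0.149155 / 0.269874 ≈ 0.553

Now condition on the additional information:
P(latency alert | ¬DDoS attack) = 0.049·0.76 + 0.57205·0.24 = 0.037240 + 0.137292 = 0.174532
Restricting to configurations with misconfigured router present: 0.57205·0.24 = 0.137292.
So P(misconfigured router | latency alert, ¬DDoS attack) = 0.137292/0.174532 ≈ 0.787.
With DDoS attack excluded, misconfigured router must carry more of the explanatory weight for the latency alert.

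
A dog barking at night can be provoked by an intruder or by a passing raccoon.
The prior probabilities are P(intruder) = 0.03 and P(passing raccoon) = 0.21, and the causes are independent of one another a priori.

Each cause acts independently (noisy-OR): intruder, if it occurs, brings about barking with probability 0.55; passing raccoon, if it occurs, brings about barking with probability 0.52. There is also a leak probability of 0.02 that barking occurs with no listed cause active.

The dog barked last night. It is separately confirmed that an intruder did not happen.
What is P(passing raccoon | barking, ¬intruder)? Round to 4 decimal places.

P(passing raccoon | barking, ¬intruder) ≈ 0.8756

Under noisy-OR, P(barking | causes) = 1 − (1−0.02)·∏(1−qᵢ) over the active causes.
Enumerate both values of passing raccoon and weight by the priors:
  P(barking | ¬intruder) = 0.02×0.79 + 0.5296×0.21
        = 0.015800 + 0.111216 = 0.127016
Keeping only the passing raccoon-present terms gives 0.111216, so
  P(passing raccoon | barking, ¬intruder) = 0.111216 / 0.127016 ≈ 0.8756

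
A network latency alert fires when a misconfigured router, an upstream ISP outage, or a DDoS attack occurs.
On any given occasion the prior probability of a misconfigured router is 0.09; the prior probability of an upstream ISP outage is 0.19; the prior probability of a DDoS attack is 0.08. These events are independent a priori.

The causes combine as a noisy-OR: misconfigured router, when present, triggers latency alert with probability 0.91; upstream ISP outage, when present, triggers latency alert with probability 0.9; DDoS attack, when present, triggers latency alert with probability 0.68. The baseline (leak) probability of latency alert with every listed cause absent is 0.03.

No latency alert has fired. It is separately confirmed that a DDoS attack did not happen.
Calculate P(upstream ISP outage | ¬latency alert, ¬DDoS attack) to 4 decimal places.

Under noisy-OR, P(latency alert | causes) = 1 − (1−0.03)·∏(1−qᵢ) over the active causes.
Weight on upstream ISP outage=true, given the evidence: 0.016771 + 0.000149 = 0.016920
Denominator P(¬latency alert | ¬DDoS attack): 0.97×0.91×0.81 + 0.097×0.91×0.19 + 0.0873×0.09×0.81 + 0.00873×0.09×0.19 = 0.738271
Posterior = 0.016920 / 0.738271 ≈ 0.0229

P(upstream ISP outage | ¬latency alert, ¬DDoS attack) ≈ 0.0229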